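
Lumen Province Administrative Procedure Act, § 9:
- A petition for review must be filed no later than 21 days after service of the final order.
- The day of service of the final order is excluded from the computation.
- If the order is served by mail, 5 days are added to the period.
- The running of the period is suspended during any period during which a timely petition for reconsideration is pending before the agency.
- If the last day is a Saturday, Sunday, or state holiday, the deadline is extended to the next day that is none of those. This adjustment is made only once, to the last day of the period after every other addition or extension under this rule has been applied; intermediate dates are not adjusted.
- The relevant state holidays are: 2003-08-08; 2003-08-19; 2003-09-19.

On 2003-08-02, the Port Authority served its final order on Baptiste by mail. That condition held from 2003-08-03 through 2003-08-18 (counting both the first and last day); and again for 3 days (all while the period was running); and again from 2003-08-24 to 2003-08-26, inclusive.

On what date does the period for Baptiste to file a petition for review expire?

September 22, 2003

21 days after 2003-08-02 is August 23, 2003.
Service was by mail, adding 5 days: August 23, 2003 + 5 days = August 28, 2003.
From August 3, 2003 through August 18, 2003 inclusive is 16 days; tolling adds 16 days: August 28, 2003 + 16 days = September 13, 2003.
Tolling adds 3 days: September 13, 2003 + 3 days = September 16, 2003.
From August 24, 2003 through August 26, 2003 inclusive is 3 days; tolling adds 3 days: September 16, 2003 + 3 days = September 19, 2003.
September 19, 2003 is a listed holiday; September 20, 2003 is Saturday; September 21, 2003 is Sunday. The next qualifying day is September 22, 2003.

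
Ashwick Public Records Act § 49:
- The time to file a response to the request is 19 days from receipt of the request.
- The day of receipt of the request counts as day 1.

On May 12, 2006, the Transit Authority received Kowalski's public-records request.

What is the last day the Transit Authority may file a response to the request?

May 30, 2006

Counting May 12, 2006 as day 1, day 19 is May 30, 2006.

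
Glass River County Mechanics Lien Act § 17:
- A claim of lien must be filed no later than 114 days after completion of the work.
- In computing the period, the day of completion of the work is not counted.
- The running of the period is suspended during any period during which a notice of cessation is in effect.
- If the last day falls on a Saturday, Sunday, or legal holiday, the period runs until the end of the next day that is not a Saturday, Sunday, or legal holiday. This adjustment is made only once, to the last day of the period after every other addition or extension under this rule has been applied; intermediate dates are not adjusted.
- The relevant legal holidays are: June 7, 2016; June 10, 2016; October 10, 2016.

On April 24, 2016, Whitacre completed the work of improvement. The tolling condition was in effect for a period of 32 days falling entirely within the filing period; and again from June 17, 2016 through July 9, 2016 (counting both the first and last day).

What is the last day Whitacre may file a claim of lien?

114 days after April 24, 2016 is August 16, 2016.
Tolling adds 32 days: August 16, 2016 + 32 days = September 17, 2016.
From June 17, 2016 through July 9, 2016 inclusive is 23 days; tolling adds 23 days: September 17, 2016 + 23 days = October 10, 2016.
October 10, 2016 is a listed holiday. The next qualifying day is October 11, 2016.

October 11, 2016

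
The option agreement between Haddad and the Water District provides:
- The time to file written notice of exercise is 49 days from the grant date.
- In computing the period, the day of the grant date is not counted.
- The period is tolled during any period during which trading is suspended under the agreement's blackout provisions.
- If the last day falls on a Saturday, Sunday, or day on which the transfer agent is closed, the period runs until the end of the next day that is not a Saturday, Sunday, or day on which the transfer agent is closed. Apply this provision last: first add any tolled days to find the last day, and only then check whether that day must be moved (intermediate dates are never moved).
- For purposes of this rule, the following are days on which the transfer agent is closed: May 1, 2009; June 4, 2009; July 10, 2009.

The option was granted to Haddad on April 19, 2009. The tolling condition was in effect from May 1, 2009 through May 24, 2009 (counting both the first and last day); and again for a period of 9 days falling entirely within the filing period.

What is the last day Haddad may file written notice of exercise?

July 13, 2009

49 days after April 19, 2009 is June 7, 2009.
From May 1, 2009 through May 24, 2009 inclusive is 24 days; tolling adds 24 days: June 7, 2009 + 24 days = July 1, 2009.
Tolling adds 9 days: July 1, 2009 + 9 days = July 10, 2009.
July 10, 2009 is a listed holiday; July 11, 2009 is Saturday; July 12, 2009 is Sunday. The next qualifying day is July 13, 2009.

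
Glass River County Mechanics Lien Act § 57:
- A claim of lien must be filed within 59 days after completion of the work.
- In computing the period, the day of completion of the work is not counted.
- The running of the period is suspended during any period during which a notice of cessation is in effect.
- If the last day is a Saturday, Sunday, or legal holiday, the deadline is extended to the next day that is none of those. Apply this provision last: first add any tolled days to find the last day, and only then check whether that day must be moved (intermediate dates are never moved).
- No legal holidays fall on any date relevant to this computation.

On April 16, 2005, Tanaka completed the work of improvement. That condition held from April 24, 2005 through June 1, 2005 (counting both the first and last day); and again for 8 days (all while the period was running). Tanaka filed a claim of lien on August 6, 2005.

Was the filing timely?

No

59 days after April 16, 2005 is June 14, 2005.
From April 24, 2005 through June 1, 2005 inclusive is 39 days; tolling adds 39 days: June 14, 2005 + 39 days = July 23, 2005.
Tolling adds 8 days: July 23, 2005 + 8 days = July 31, 2005.
July 31, 2005 is Sunday. The next qualifying day is August 1, 2005.
The deadline is August 1, 2005; the filing on August 6, 2005 is after that date.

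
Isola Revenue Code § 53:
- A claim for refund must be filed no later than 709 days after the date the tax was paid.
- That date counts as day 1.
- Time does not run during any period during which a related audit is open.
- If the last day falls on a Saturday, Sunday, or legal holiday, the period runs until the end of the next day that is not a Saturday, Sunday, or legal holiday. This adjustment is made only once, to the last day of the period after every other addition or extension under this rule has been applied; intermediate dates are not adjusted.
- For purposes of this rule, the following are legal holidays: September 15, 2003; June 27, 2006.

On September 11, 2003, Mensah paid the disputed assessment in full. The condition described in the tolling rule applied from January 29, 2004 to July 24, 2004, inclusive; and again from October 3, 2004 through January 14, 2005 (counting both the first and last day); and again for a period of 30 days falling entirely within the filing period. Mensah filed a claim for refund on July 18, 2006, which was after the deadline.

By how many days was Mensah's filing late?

Counting September 11, 2003 as day 1, day 709 is August 19, 2005.
From January 29, 2004 through July 24, 2004 inclusive is 178 days; tolling adds 178 days: August 19, 2005 + 178 days = February 13, 2006.
From October 3, 2004 through January 14, 2005 inclusive is 104 days; tolling adds 104 days: February 13, 2006 + 104 days = May 28, 2006.
Tolling adds 30 days: May 28, 2006 + 30 days = June 27, 2006.
June 27, 2006 is a listed holiday. The next qualifying day is June 28, 2006.
The deadline is June 28, 2006; from June 28, 2006 to July 18, 2006 is 20 days.

20 days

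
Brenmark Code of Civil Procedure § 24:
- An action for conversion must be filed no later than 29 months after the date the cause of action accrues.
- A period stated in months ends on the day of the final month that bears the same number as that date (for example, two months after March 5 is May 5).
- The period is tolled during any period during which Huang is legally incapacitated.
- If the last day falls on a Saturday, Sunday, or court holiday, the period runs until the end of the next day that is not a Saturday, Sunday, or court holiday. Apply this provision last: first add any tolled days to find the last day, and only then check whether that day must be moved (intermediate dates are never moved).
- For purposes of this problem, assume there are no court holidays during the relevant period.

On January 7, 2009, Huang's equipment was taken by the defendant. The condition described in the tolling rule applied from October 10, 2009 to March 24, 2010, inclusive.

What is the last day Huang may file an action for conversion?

November 21, 2011

29 months after January 7, 2009 is June 7, 2011.
From October 10, 2009 through March 24, 2010 inclusive is 166 days; tolling adds 166 days: June 7, 2011 + 166 days = November 20, 2011.
November 20, 2011 is Sunday. The next qualifying day is November 21, 2011.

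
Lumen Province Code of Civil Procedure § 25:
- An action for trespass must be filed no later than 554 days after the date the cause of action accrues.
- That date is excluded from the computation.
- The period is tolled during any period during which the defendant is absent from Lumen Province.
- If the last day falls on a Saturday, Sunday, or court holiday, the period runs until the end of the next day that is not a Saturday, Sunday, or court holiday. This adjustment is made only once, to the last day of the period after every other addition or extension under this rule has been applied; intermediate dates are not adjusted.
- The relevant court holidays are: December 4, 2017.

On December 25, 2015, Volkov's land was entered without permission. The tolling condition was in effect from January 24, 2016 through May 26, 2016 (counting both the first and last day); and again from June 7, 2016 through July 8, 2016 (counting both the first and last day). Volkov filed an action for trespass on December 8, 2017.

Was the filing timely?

554 days after December 25, 2015 is July 1, 2017.
From January 24, 2016 through May 26, 2016 inclusive is 124 days; tolling adds 124 days: July 1, 2017 + 124 days = November 2, 2017.
From June 7, 2016 through July 8, 2016 inclusive is 32 days; tolling adds 32 days: November 2, 2017 + 32 days = December 4, 2017.
December 4, 2017 is a listed holiday. The next qualifying day is December 5, 2017.
The deadline is December 5, 2017; the filing on December 8, 2017 is after that date.

No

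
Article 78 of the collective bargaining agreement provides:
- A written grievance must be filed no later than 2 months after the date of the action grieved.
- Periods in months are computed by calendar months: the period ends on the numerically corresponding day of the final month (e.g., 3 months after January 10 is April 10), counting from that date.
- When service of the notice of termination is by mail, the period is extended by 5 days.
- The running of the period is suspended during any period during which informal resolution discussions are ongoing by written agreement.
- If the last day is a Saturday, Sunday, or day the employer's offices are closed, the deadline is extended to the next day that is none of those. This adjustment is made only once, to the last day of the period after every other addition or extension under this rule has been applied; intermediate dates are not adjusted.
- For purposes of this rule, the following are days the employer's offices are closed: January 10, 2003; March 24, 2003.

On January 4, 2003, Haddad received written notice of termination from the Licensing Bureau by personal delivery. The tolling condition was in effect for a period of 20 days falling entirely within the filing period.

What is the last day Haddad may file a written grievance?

2 months after January 4, 2003 is March 4, 2003.
Service was not by mail, so no mail extension applies.
Tolling adds 20 days: March 4, 2003 + 20 days = March 24, 2003.
March 24, 2003 is a listed holiday. The next qualifying day is March 25, 2003.

March 25, 2003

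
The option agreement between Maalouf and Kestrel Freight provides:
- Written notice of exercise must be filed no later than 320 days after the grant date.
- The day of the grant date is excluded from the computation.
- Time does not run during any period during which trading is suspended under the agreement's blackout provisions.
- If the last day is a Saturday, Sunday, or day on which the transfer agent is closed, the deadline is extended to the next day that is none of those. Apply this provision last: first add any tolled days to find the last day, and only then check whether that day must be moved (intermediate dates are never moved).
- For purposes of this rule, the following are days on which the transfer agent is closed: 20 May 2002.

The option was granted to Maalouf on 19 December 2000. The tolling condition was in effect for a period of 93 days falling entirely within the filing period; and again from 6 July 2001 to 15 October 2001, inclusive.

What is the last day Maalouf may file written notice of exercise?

May 21, 2002

320 days after 19 December 2000 is November 4, 2001.
Tolling adds 93 days: November 4, 2001 + 93 days = February 5, 2002.
From July 6, 2001 through October 15, 2001 inclusive is 102 days; tolling adds 102 days: February 5, 2002 + 102 days = May 18, 2002.
May 18, 2002 is Saturday; May 19, 2002 is Sunday; May 20, 2002 is a listed holiday. The next qualifying day is May 21, 2002.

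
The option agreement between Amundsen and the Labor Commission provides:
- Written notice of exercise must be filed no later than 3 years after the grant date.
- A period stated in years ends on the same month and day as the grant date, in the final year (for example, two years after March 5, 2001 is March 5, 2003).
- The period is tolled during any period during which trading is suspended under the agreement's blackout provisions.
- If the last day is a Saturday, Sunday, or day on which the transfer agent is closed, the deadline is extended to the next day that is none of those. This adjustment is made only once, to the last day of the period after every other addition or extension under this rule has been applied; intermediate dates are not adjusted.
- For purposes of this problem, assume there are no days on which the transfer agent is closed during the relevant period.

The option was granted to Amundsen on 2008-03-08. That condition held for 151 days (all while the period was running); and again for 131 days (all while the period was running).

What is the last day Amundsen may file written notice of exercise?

3 years after 2008-03-08 is March 8, 2011.
Tolling adds 151 days: March 8, 2011 + 151 days = August 6, 2011.
Tolling adds 131 days: August 6, 2011 + 131 days = December 15, 2011.
December 15, 2011 is a Thursday and not a day on which the transfer agent is closed, so no extension applies.

December 15, 2011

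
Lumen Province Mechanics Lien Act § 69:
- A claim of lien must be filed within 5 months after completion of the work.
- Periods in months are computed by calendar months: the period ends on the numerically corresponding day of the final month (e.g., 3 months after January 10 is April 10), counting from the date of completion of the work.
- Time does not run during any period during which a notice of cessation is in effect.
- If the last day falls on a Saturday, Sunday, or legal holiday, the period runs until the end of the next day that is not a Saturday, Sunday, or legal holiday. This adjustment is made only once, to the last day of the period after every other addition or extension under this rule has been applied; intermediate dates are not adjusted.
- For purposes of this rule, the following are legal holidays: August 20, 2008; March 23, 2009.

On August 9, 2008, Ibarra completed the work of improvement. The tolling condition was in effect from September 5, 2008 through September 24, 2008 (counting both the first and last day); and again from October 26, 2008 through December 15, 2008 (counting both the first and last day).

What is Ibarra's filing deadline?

5 months after August 9, 2008 is January 9, 2009.
From September 5, 2008 through September 24, 2008 inclusive is 20 days; tolling adds 20 days: January 9, 2009 + 20 days = January 29, 2009.
From October 26, 2008 through December 15, 2008 inclusive is 51 days; tolling adds 51 days: January 29, 2009 + 51 days = March 21, 2009.
March 21, 2009 is Saturday; March 22, 2009 is Sunday; March 23, 2009 is a listed holiday. The next qualifying day is March 24, 2009.

March 24, 2009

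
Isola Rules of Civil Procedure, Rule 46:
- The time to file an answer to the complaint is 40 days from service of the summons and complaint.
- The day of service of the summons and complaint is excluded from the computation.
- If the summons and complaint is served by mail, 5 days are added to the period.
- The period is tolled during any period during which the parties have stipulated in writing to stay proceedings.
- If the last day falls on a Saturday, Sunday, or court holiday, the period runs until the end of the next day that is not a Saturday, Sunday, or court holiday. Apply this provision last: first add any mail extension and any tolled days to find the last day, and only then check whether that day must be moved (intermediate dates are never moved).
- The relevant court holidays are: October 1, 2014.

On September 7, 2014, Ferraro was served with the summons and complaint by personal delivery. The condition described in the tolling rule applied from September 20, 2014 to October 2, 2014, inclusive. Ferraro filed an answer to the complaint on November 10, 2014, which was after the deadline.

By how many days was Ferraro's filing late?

40 days after September 7, 2014 is October 17, 2014.
Service was not by mail, so no mail extension applies.
From September 20, 2014 through October 2, 2014 inclusive is 13 days; tolling adds 13 days: October 17, 2014 + 13 days = October 30, 2014.
October 30, 2014 is a Thursday and not a court holiday, so no extension applies.
The deadline is October 30, 2014; from October 30, 2014 to November 10, 2014 is 11 days.

11 days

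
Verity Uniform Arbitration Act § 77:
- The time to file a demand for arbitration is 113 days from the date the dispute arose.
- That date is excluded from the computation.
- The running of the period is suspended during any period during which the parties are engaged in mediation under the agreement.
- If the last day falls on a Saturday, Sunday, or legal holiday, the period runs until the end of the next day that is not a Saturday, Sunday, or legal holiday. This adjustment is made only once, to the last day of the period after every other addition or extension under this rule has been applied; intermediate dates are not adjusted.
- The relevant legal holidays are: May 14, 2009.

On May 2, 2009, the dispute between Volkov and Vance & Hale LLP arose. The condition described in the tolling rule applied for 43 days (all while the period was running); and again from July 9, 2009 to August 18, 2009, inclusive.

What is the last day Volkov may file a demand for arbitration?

113 days after May 2, 2009 is August 23, 2009.
Tolling adds 43 days: August 23, 2009 + 43 days = October 5, 2009.
From July 9, 2009 through August 18, 2009 inclusive is 41 days; tolling adds 41 days: October 5, 2009 + 41 days = November 15, 2009.
November 15, 2009 is Sunday. The next qualifying day is November 16, 2009.

November 16, 2009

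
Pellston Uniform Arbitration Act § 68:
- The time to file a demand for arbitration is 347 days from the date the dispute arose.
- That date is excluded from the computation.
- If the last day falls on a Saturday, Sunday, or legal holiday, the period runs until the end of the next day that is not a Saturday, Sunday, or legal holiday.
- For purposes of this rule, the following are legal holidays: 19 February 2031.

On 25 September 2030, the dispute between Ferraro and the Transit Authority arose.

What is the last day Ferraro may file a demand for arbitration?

September 8, 2031

347 days after 25 September 2030 is September 7, 2031.
September 7, 2031 is Sunday. The next qualifying day is September 8, 2031.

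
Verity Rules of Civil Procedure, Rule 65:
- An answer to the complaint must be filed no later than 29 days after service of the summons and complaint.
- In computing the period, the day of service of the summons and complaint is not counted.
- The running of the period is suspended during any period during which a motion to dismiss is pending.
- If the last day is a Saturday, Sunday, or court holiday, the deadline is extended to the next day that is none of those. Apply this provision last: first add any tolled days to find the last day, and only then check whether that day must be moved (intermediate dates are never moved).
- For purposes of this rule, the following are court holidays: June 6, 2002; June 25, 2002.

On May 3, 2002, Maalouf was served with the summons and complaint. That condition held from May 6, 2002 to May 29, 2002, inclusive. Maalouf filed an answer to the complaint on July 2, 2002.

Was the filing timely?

29 days after May 3, 2002 is June 1, 2002.
From May 6, 2002 through May 29, 2002 inclusive is 24 days; tolling adds 24 days: June 1, 2002 + 24 days = June 25, 2002.
June 25, 2002 is a listed holiday. The next qualifying day is June 26, 2002.
The deadline is June 26, 2002; the filing on July 2, 2002 is after that date.

No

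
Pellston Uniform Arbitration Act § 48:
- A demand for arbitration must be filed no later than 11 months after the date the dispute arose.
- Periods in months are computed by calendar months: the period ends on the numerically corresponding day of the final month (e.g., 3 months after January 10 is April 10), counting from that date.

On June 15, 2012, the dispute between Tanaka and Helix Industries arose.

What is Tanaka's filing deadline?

May 15, 2013

11 months after June 15, 2012 is May 15, 2013.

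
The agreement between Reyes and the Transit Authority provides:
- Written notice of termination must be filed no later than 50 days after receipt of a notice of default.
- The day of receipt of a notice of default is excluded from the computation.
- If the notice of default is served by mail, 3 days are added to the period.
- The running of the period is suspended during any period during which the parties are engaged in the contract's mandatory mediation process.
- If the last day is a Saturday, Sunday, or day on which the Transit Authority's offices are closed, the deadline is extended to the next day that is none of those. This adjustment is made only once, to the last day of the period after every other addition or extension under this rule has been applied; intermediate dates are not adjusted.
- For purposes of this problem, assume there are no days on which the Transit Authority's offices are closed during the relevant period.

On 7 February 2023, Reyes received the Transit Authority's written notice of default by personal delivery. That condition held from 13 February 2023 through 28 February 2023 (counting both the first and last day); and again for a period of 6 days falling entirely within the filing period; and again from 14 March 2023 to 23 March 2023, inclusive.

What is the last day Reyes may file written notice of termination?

May 1, 2023

50 days after 7 February 2023 is March 29, 2023.
Service was not by mail, so no mail extension applies.
From February 13, 2023 through February 28, 2023 inclusive is 16 days; tolling adds 16 days: March 29, 2023 + 16 days = April 14, 2023.
Tolling adds 6 days: April 14, 2023 + 6 days = April 20, 2023.
From March 14, 2023 through March 23, 2023 inclusive is 10 days; tolling adds 10 days: April 20, 2023 + 10 days = April 30, 2023.
April 30, 2023 is Sunday. The next qualifying day is May 1, 2023.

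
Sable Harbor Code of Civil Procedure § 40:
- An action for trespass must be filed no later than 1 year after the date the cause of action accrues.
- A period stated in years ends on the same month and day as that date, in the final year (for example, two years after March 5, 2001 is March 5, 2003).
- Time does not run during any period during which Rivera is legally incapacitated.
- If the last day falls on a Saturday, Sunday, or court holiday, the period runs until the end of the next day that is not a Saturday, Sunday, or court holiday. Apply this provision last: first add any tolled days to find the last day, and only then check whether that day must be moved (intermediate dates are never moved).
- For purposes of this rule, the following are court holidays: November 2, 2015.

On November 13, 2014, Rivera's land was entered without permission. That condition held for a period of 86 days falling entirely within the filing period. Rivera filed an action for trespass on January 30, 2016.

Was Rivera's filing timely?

Yes

1 year after November 13, 2014 is November 13, 2015.
Tolling adds 86 days: November 13, 2015 + 86 days = February 7, 2016.
February 7, 2016 is Sunday. The next qualifying day is February 8, 2016.
The deadline is February 8, 2016; the filing on January 30, 2016 is on or before that date.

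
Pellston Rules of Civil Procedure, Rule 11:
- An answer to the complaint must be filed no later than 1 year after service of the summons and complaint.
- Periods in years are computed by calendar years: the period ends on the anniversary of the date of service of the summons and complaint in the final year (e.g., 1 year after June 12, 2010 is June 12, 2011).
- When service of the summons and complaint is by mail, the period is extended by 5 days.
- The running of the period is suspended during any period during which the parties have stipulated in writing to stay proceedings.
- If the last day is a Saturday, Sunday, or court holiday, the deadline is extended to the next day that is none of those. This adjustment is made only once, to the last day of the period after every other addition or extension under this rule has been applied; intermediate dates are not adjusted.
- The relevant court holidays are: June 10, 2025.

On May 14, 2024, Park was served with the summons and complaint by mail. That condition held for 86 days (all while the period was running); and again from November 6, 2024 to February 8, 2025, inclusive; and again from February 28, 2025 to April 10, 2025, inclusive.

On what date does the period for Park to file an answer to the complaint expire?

1 year after May 14, 2024 is May 14, 2025.
Service was by mail, adding 5 days: May 14, 2025 + 5 days = May 19, 2025.
Tolling adds 86 days: May 19, 2025 + 86 days = August 13, 2025.
From November 6, 2024 through February 8, 2025 inclusive is 95 days; tolling adds 95 days: August 13, 2025 + 95 days = November 16, 2025.
From February 28, 2025 through April 10, 2025 inclusive is 42 days; tolling adds 42 days: November 16, 2025 + 42 days = December 28, 2025.
December 28, 2025 is Sunday. The next qualifying day is December 29, 2025.

December 29, 2025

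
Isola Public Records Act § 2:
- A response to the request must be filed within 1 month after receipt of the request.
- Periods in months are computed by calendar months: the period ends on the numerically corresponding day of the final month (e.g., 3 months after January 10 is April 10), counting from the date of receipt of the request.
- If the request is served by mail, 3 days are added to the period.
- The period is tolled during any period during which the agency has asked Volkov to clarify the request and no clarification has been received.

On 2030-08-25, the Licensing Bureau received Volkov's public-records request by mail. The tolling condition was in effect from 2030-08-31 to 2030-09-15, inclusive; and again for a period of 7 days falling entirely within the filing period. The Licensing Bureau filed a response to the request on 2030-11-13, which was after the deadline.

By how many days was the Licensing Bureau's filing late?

23 days

1 month after 2030-08-25 is September 25, 2030.
Service was by mail, adding 3 days: September 25, 2030 + 3 days = September 28, 2030.
From August 31, 2030 through September 15, 2030 inclusive is 16 days; tolling adds 16 days: September 28, 2030 + 16 days = October 14, 2030.
Tolling adds 7 days: October 14, 2030 + 7 days = October 21, 2030.
The deadline is October 21, 2030; from October 21, 2030 to November 13, 2030 is 23 days.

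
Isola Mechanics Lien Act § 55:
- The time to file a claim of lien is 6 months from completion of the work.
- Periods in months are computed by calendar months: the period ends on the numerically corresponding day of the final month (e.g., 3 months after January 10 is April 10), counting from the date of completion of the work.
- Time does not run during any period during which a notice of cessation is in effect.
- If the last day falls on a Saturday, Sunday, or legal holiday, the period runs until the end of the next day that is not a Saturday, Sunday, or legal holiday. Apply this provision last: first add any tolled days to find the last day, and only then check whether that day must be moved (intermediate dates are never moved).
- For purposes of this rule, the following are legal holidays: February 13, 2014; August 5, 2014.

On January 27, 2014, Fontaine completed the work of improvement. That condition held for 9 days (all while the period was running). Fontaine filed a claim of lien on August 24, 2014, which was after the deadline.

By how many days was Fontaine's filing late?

6 months after January 27, 2014 is July 27, 2014.
Tolling adds 9 days: July 27, 2014 + 9 days = August 5, 2014.
August 5, 2014 is a listed holiday. The next qualifying day is August 6, 2014.
The deadline is August 6, 2014; from August 6, 2014 to August 24, 2014 is 18 days.

18 days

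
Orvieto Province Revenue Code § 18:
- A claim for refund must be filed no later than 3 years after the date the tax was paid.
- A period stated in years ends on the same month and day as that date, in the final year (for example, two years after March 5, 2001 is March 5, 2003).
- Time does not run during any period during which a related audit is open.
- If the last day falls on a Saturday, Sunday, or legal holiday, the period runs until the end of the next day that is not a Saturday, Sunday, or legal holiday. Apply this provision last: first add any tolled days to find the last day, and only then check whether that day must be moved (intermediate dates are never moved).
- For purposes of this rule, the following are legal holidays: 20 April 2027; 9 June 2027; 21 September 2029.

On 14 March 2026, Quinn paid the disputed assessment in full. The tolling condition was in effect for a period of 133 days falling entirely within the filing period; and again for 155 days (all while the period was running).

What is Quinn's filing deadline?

3 years after 14 March 2026 is March 14, 2029.
Tolling adds 133 days: March 14, 2029 + 133 days = July 25, 2029.
Tolling adds 155 days: July 25, 2029 + 155 days = December 27, 2029.
December 27, 2029 is a Thursday and not a legal holiday, so no extension applies.

December 27, 2029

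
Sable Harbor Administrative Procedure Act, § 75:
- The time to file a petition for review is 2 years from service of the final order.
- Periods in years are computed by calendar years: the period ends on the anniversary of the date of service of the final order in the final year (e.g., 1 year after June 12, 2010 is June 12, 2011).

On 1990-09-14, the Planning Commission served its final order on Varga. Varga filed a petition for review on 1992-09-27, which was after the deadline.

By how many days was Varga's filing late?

13 days

2 years after 1990-09-14 is September 14, 1992.
The deadline is September 14, 1992; from September 14, 1992 to September 27, 1992 is 13 days.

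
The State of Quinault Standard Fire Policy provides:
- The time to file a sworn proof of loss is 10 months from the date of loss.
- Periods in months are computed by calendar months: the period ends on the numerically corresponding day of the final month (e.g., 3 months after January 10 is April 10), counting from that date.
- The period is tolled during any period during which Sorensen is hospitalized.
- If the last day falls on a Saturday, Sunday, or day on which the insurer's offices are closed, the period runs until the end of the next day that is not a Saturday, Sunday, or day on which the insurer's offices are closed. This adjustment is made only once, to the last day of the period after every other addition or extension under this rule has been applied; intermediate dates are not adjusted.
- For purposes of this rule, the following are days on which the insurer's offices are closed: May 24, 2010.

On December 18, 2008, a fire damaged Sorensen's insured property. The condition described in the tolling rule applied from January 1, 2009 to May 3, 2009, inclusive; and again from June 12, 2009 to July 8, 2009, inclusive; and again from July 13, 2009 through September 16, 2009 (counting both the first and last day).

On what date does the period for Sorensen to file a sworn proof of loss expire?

May 25, 2010

10 months after December 18, 2008 is October 18, 2009.
From January 1, 2009 through May 3, 2009 inclusive is 123 days; tolling adds 123 days: October 18, 2009 + 123 days = February 18, 2010.
From June 12, 2009 through July 8, 2009 inclusive is 27 days; tolling adds 27 days: February 18, 2010 + 27 days = March 17, 2010.
From July 13, 2009 through September 16, 2009 inclusive is 66 days; tolling adds 66 days: March 17, 2010 + 66 days = May 22, 2010.
May 22, 2010 is Saturday; May 23, 2010 is Sunday; May 24, 2010 is a listed holiday. The next qualifying day is May 25, 2010.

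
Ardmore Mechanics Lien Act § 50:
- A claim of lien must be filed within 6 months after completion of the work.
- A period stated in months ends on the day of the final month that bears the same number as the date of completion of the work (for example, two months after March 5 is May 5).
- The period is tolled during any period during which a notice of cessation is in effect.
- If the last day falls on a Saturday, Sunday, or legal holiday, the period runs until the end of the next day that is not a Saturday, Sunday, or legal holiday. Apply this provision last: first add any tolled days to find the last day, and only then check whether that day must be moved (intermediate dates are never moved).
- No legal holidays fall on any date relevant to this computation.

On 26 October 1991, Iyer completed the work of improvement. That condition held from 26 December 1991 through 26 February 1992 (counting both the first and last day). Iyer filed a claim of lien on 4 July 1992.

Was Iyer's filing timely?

No

6 months after 26 October 1991 is April 26, 1992.
From December 26, 1991 through February 26, 1992 inclusive is 63 days; tolling adds 63 days: April 26, 1992 + 63 days = June 28, 1992.
June 28, 1992 is Sunday. The next qualifying day is June 29, 1992.
The deadline is June 29, 1992; the filing on July 4, 1992 is after that date.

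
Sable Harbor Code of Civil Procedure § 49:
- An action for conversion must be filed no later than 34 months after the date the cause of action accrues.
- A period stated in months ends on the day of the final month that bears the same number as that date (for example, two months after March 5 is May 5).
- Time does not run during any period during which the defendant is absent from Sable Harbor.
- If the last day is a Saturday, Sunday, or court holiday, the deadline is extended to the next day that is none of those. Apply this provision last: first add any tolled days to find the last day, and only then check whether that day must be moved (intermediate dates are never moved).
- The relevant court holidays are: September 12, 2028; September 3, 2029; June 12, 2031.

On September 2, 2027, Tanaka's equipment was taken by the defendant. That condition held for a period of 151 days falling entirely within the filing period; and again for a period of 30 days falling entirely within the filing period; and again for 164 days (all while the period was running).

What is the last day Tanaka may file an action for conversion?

34 months after September 2, 2027 is July 2, 2030.
Tolling adds 151 days: July 2, 2030 + 151 days = November 30, 2030.
Tolling adds 30 days: November 30, 2030 + 30 days = December 30, 2030.
Tolling adds 164 days: December 30, 2030 + 164 days = June 12, 2031.
June 12, 2031 is a listed holiday. The next qualifying day is June 13, 2031.

June 13, 2031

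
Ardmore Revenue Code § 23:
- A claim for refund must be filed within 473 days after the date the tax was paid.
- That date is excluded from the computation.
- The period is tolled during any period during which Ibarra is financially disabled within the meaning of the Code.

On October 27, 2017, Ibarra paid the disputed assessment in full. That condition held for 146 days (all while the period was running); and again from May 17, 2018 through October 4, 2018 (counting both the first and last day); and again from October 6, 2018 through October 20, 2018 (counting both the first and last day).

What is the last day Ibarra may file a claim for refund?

473 days after October 27, 2017 is February 12, 2019.
Tolling adds 146 days: February 12, 2019 + 146 days = July 8, 2019.
From May 17, 2018 through October 4, 2018 inclusive is 141 days; tolling adds 141 days: July 8, 2019 + 141 days = November 26, 2019.
From October 6, 2018 through October 20, 2018 inclusive is 15 days; tolling adds 15 days: November 26, 2019 + 15 days = December 11, 2019.

December 11, 2019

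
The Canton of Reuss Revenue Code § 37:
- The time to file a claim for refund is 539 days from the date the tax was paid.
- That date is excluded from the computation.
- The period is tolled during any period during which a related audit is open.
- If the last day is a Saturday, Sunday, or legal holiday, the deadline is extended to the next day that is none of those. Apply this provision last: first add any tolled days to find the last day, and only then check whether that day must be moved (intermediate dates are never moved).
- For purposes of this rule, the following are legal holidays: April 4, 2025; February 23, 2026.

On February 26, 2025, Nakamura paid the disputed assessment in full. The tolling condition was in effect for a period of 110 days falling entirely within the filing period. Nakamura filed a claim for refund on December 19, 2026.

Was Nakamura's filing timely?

539 days after February 26, 2025 is August 19, 2026.
Tolling adds 110 days: August 19, 2026 + 110 days = December 7, 2026.
December 7, 2026 is a Monday and not a legal holiday, so no extension applies.
The deadline is December 7, 2026; the filing on December 19, 2026 is after that date.

No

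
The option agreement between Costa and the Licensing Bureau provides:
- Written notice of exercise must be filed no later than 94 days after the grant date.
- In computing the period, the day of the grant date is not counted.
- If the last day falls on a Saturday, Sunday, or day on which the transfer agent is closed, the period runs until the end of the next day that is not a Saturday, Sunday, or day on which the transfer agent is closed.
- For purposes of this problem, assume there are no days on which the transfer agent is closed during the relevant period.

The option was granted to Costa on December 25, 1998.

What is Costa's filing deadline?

94 days after December 25, 1998 is March 29, 1999.
March 29, 1999 is a Monday and not a day on which the transfer agent is closed, so no extension applies.

March 29, 1999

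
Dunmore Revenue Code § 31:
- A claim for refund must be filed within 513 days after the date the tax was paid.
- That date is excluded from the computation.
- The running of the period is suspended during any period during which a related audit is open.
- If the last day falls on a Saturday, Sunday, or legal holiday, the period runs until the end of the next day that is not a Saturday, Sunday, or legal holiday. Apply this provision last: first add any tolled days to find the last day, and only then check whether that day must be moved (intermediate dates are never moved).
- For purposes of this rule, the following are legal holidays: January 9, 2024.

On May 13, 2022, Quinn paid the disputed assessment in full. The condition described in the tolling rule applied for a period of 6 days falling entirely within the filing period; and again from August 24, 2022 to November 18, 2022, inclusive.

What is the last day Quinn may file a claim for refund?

January 10, 2024

513 days after May 13, 2022 is October 8, 2023.
Tolling adds 6 days: October 8, 2023 + 6 days = October 14, 2023.
From August 24, 2022 through November 18, 2022 inclusive is 87 days; tolling adds 87 days: October 14, 2023 + 87 days = January 9, 2024.
January 9, 2024 is a listed holiday. The next qualifying day is January 10, 2024.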